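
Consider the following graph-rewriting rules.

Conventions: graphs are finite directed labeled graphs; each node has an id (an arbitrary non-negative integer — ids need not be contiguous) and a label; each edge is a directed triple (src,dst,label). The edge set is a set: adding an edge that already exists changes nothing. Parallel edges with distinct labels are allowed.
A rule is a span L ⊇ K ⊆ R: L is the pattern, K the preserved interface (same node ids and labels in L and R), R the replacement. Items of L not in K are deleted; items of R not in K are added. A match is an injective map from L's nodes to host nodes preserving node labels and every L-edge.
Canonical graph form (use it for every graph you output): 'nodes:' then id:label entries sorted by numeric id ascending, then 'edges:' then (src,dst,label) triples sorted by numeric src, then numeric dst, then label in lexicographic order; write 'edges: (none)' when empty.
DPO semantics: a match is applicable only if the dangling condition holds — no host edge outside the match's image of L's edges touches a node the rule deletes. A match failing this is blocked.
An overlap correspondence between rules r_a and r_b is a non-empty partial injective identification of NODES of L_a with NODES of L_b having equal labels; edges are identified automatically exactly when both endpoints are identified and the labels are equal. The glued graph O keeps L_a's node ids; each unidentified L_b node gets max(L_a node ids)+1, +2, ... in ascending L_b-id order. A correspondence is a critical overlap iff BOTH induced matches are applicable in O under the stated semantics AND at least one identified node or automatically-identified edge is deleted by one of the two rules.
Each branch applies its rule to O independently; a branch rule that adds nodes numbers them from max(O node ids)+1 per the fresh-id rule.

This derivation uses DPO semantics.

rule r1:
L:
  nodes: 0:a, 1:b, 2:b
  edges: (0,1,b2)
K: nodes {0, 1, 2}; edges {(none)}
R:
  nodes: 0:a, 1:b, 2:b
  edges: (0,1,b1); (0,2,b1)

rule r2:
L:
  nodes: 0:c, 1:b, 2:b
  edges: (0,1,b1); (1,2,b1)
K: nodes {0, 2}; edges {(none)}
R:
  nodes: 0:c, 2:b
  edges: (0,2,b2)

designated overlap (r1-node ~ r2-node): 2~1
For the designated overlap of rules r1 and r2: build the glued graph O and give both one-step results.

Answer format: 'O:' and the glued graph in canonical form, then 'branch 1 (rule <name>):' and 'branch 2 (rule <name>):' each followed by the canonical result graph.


O:
nodes: 0:a, 1:b, 2:b, 3:c, 4:b
edges: (0,1,b2); (2,4,b1); (3,2,b1)
branch 1 (rule r1):
nodes: 0:a, 1:b, 2:b, 3:c, 4:b
edges: (0,1,b1); (0,2,b1); (2,4,b1); (3,2,b1)
branch 2 (rule r2):
nodes: 0:a, 1:b, 3:c, 4:b
edges: (0,1,b2); (3,4,b2)


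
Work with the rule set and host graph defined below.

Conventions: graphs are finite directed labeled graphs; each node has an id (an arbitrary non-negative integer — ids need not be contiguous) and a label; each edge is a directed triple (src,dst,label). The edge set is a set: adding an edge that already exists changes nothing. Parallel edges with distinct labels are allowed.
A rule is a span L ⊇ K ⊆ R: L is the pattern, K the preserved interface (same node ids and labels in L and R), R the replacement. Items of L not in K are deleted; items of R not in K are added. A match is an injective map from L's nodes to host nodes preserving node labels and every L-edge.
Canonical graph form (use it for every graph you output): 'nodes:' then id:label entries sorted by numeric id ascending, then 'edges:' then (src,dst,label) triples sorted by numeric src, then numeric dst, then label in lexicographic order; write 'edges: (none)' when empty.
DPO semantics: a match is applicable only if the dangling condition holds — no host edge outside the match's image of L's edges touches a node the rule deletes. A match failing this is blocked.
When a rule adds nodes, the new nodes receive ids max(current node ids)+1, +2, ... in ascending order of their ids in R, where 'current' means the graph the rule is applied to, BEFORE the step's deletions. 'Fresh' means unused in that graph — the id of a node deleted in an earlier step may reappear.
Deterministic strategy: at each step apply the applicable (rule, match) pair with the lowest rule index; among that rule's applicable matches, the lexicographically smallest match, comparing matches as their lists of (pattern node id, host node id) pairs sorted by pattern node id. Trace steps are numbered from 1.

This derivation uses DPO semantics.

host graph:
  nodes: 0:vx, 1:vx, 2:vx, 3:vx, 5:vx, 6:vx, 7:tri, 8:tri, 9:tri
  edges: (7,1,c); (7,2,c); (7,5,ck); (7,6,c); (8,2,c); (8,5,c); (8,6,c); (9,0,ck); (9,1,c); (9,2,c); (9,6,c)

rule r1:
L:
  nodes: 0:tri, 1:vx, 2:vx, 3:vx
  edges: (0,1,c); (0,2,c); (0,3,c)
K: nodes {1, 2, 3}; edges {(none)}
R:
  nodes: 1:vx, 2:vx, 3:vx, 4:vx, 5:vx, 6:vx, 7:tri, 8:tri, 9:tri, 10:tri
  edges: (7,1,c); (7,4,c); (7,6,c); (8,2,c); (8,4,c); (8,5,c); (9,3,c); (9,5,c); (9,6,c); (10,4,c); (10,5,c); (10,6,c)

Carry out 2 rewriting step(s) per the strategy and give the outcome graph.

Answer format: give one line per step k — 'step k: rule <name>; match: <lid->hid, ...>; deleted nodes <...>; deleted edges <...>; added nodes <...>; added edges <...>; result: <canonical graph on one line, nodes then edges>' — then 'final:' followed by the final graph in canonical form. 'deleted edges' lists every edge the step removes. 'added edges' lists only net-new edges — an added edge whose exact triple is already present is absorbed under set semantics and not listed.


step 1: rule r1; match: 0->8, 1->2, 2->5, 3->6; deleted nodes 8; deleted edges (8,2,c); (8,5,c); (8,6,c); added nodes 10, 11, 12, 13, 14, 15, 16; added edges (13,2,c); (13,10,c); (13,12,c); (14,5,c); (14,10,c); (14,11,c); (15,6,c); (15,11,c); (15,12,c); (16,10,c); (16,11,c); (16,12,c); result: nodes: 0:vx, 1:vx, 2:vx, 3:vx, 5:vx, 6:vx, 7:tri, 9:tri, 10:vx, 11:vx, 12:vx, 13:tri, 14:tri, 15:tri, 16:tri edges: (7,1,c); (7,2,c); (7,5,ck); (7,6,c); (9,0,ck); (9,1,c); (9,2,c); (9,6,c); (13,2,c); (13,10,c); (13,12,c); (14,5,c); (14,10,c); (14,11,c); (15,6,c); (15,11,c); (15,12,c); (16,10,c); (16,11,c); (16,12,c)
step 2: rule r1; match: 0->13, 1->2, 2->10, 3->12; deleted nodes 13; deleted edges (13,2,c); (13,10,c); (13,12,c); added nodes 17, 18, 19, 20, 21, 22, 23; added edges (20,2,c); (20,17,c); (20,19,c); (21,10,c); (21,17,c); (21,18,c); (22,12,c); (22,18,c); (22,19,c); (23,17,c); (23,18,c); (23,19,c); result: nodes: 0:vx, 1:vx, 2:vx, 3:vx, 5:vx, 6:vx, 7:tri, 9:tri, 10:vx, 11:vx, 12:vx, 14:tri, 15:tri, 16:tri, 17:vx, 18:vx, 19:vx, 20:tri, 21:tri, 22:tri, 23:tri edges: (7,1,c); (7,2,c); (7,5,ck); (7,6,c); (9,0,ck); (9,1,c); (9,2,c); (9,6,c); (14,5,c); (14,10,c); (14,11,c); (15,6,c); (15,11,c); (15,12,c); (16,10,c); (16,11,c); (16,12,c); (20,2,c); (20,17,c); (20,19,c); (21,10,c); (21,17,c); (21,18,c); (22,12,c); (22,18,c); (22,19,c); (23,17,c); (23,18,c); (23,19,c)
final:
nodes: 0:vx, 1:vx, 2:vx, 3:vx, 5:vx, 6:vx, 7:tri, 9:tri, 10:vx, 11:vx, 12:vx, 14:tri, 15:tri, 16:tri, 17:vx, 18:vx, 19:vx, 20:tri, 21:tri, 22:tri, 23:tri
edges: (7,1,c); (7,2,c); (7,5,ck); (7,6,c); (9,0,ck); (9,1,c); (9,2,c); (9,6,c); (14,5,c); (14,10,c); (14,11,c); (15,6,c); (15,11,c); (15,12,c); (16,10,c); (16,11,c); (16,12,c); (20,2,c); (20,17,c); (20,19,c); (21,10,c); (21,17,c); (21,18,c); (22,12,c); (22,18,c); (22,19,c); (23,17,c); (23,18,c); (23,19,c)


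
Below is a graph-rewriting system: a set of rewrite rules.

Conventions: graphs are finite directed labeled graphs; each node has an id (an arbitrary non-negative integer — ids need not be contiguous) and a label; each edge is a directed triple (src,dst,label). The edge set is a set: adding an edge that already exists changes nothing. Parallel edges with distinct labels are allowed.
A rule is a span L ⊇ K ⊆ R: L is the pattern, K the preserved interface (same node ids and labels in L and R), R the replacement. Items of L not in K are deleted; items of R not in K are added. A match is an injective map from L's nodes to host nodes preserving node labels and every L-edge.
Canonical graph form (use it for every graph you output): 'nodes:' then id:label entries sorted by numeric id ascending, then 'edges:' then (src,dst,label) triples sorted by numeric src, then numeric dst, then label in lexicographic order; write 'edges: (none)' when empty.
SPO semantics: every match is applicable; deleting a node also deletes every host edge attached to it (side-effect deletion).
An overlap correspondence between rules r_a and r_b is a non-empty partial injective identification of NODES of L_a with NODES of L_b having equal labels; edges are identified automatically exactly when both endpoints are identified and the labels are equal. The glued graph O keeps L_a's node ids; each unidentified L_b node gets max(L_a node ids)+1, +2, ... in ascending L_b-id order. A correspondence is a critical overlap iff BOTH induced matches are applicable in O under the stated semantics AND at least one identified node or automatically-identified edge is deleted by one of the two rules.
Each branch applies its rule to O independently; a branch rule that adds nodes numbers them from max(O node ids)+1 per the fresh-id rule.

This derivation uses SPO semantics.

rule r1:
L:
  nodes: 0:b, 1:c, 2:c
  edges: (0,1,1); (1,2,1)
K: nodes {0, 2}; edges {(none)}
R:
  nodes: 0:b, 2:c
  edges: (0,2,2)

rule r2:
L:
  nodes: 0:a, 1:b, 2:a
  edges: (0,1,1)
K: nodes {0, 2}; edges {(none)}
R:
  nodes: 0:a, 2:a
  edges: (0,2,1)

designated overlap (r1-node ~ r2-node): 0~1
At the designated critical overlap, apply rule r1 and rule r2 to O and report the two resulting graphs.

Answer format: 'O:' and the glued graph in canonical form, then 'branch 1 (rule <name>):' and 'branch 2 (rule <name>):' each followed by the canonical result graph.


O:
nodes: 0:b, 1:c, 2:c, 3:a, 4:a
edges: (0,1,1); (1,2,1); (3,0,1)
branch 1 (rule r1):
nodes: 0:b, 2:c, 3:a, 4:a
edges: (0,2,2); (3,0,1)
branch 2 (rule r2):
nodes: 1:c, 2:c, 3:a, 4:a
edges: (1,2,1); (3,4,1)


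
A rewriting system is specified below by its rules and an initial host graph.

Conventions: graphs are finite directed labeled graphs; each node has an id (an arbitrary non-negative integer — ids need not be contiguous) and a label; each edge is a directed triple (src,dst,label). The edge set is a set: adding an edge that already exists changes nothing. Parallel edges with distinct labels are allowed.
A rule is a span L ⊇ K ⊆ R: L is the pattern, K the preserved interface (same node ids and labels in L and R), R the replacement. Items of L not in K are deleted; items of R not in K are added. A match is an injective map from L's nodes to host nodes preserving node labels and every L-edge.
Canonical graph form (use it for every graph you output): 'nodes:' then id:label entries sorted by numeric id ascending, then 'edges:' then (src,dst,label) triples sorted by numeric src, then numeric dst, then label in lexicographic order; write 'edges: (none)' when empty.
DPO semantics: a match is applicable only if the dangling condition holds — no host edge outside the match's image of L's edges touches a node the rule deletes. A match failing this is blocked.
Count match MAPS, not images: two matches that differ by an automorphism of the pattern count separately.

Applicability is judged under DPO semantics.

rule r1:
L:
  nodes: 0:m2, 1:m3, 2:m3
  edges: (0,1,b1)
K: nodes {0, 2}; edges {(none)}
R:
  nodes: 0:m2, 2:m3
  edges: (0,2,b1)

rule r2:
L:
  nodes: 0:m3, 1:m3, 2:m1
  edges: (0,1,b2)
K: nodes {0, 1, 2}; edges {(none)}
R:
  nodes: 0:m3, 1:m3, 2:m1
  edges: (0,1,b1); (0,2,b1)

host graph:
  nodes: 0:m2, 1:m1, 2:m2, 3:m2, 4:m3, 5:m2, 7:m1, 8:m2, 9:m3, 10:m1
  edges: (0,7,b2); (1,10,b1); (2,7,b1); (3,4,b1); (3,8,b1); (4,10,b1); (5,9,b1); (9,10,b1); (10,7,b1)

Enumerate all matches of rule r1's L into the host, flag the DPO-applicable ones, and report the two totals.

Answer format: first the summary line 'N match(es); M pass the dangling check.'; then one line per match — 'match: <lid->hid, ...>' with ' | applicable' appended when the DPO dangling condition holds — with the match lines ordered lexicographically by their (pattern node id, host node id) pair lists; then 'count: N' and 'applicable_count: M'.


2 match(es); 0 pass the dangling check.
match: 0->3, 1->4, 2->9
match: 0->5, 1->9, 2->4
count: 2
applicable_count: 0


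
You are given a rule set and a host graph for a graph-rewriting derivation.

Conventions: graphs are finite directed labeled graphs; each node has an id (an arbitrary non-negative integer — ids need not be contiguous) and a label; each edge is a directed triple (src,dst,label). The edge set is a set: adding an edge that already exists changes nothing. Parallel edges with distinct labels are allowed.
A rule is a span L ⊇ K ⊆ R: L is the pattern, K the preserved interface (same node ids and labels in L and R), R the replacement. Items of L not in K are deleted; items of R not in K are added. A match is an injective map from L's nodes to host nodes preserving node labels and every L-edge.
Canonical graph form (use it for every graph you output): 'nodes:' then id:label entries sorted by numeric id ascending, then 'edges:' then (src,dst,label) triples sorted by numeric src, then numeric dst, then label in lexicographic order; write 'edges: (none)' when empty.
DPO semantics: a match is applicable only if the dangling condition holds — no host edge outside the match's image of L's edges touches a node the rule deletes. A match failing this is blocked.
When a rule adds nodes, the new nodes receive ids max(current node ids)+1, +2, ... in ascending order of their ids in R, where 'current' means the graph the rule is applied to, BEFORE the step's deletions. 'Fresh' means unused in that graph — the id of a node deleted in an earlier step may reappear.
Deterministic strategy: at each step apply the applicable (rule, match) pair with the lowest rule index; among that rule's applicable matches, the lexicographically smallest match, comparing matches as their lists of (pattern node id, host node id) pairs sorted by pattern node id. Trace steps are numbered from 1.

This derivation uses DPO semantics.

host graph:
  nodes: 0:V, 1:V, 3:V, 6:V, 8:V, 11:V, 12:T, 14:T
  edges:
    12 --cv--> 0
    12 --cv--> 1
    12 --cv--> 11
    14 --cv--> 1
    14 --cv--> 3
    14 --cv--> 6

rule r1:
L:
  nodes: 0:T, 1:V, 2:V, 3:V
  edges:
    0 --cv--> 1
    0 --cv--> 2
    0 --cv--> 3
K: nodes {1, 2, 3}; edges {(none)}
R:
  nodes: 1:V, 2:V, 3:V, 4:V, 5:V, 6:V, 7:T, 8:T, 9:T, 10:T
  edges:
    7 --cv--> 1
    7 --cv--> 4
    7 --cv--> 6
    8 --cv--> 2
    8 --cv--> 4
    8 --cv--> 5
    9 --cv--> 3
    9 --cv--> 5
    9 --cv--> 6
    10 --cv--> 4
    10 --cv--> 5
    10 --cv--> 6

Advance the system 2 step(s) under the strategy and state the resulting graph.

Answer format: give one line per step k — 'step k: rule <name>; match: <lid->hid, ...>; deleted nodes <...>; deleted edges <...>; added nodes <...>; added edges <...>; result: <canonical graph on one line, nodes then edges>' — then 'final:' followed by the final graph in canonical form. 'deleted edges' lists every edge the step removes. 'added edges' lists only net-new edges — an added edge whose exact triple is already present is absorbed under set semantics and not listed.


step 1: rule r1; match: 0->12, 1->0, 2->1, 3->11; deleted nodes 12; deleted edges (12,0,cv); (12,1,cv); (12,11,cv); added nodes 15, 16, 17, 18, 19, 20, 21; added edges (18,0,cv); (18,15,cv); (18,17,cv); (19,1,cv); (19,15,cv); (19,16,cv); (20,11,cv); (20,16,cv); (20,17,cv); (21,15,cv); (21,16,cv); (21,17,cv); result: nodes: 0:V, 1:V, 3:V, 6:V, 8:V, 11:V, 14:T, 15:V, 16:V, 17:V, 18:T, 19:T, 20:T, 21:T edges: (14,1,cv); (14,3,cv); (14,6,cv); (18,0,cv); (18,15,cv); (18,17,cv); (19,1,cv); (19,15,cv); (19,16,cv); (20,11,cv); (20,16,cv); (20,17,cv); (21,15,cv); (21,16,cv); (21,17,cv)
step 2: rule r1; match: 0->14, 1->1, 2->3, 3->6; deleted nodes 14; deleted edges (14,1,cv); (14,3,cv); (14,6,cv); added nodes 22, 23, 24, 25, 26, 27, 28; added edges (25,1,cv); (25,22,cv); (25,24,cv); (26,3,cv); (26,22,cv); (26,23,cv); (27,6,cv); (27,23,cv); (27,24,cv); (28,22,cv); (28,23,cv); (28,24,cv); result: nodes: 0:V, 1:V, 3:V, 6:V, 8:V, 11:V, 15:V, 16:V, 17:V, 18:T, 19:T, 20:T, 21:T, 22:V, 23:V, 24:V, 25:T, 26:T, 27:T, 28:T edges: (18,0,cv); (18,15,cv); (18,17,cv); (19,1,cv); (19,15,cv); (19,16,cv); (20,11,cv); (20,16,cv); (20,17,cv); (21,15,cv); (21,16,cv); (21,17,cv); (25,1,cv); (25,22,cv); (25,24,cv); (26,3,cv); (26,22,cv); (26,23,cv); (27,6,cv); (27,23,cv); (27,24,cv); (28,22,cv); (28,23,cv); (28,24,cv)
final:
nodes: 0:V, 1:V, 3:V, 6:V, 8:V, 11:V, 15:V, 16:V, 17:V, 18:T, 19:T, 20:T, 21:T, 22:V, 23:V, 24:V, 25:T, 26:T, 27:T, 28:T
edges: (18,0,cv); (18,15,cv); (18,17,cv); (19,1,cv); (19,15,cv); (19,16,cv); (20,11,cv); (20,16,cv); (20,17,cv); (21,15,cv); (21,16,cv); (21,17,cv); (25,1,cv); (25,22,cv); (25,24,cv); (26,3,cv); (26,22,cv); (26,23,cv); (27,6,cv); (27,23,cv); (27,24,cv); (28,22,cv); (28,23,cv); (28,24,cv)


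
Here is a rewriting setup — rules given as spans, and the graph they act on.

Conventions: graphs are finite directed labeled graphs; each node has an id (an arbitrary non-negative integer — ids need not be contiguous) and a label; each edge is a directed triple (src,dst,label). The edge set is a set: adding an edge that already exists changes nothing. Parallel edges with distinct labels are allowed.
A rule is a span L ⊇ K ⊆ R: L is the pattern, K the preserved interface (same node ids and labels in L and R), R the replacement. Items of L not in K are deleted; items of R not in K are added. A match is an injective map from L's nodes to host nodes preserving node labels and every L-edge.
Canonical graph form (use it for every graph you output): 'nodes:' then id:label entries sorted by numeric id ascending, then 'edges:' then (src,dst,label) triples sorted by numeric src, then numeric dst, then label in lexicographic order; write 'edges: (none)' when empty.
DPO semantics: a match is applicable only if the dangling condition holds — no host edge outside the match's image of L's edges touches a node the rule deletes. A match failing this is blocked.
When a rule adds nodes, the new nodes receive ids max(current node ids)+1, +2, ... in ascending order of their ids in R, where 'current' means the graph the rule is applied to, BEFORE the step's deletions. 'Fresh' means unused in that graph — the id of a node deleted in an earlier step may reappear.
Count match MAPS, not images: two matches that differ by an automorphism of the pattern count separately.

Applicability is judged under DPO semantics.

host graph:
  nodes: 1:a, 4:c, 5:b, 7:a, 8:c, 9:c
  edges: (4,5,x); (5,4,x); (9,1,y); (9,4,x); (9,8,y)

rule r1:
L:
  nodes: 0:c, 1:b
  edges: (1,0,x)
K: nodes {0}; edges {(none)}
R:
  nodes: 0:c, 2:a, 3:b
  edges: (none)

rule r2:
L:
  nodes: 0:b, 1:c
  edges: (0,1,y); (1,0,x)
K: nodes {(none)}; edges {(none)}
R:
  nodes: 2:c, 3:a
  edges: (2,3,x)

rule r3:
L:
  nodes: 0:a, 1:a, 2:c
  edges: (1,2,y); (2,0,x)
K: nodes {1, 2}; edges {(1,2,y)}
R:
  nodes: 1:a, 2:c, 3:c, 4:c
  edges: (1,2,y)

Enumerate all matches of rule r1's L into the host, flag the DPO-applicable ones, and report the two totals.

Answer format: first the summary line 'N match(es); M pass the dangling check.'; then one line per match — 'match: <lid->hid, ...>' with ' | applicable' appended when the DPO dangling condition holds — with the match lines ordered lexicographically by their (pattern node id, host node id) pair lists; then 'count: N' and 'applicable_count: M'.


1 match(es); 0 pass the dangling check.
match: 0->4, 1->5
count: 1
applicable_count: 0


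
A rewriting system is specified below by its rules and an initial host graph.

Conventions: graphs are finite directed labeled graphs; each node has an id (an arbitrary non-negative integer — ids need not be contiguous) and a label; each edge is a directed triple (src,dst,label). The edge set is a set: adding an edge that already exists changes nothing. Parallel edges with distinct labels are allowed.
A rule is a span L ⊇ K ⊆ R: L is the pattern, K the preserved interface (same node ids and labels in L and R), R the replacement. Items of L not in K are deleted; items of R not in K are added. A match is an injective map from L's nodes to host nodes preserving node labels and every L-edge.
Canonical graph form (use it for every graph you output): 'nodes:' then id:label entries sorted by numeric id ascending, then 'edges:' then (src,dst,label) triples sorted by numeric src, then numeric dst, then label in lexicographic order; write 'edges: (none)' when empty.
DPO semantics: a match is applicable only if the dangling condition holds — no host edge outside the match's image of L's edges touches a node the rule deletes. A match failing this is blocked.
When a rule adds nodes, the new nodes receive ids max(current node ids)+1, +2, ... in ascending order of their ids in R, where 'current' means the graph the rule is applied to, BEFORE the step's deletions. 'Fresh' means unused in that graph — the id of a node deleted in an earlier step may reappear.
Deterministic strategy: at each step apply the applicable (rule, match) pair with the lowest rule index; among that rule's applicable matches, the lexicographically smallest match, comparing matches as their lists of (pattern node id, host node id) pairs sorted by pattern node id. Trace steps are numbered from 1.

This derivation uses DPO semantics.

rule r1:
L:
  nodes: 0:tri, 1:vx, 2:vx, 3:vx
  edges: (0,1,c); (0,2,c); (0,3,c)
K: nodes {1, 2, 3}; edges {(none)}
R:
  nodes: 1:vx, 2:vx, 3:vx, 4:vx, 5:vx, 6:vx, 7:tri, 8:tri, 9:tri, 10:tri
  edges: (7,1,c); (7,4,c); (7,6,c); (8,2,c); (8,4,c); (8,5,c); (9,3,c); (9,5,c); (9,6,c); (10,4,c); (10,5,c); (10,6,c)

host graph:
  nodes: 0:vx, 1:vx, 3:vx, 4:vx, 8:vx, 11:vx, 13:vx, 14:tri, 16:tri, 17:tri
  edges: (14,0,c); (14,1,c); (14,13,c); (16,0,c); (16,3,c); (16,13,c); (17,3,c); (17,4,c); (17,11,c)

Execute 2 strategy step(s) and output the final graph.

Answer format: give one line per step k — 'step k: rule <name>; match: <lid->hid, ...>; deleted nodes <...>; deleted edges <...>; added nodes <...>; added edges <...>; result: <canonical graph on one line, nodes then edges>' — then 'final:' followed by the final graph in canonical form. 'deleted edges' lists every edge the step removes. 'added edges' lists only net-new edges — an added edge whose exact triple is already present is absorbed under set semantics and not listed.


step 1: rule r1; match: 0->14, 1->0, 2->1, 3->13; deleted nodes 14; deleted edges (14,0,c); (14,1,c); (14,13,c); added nodes 18, 19, 20, 21, 22, 23, 24; added edges (21,0,c); (21,18,c); (21,20,c); (22,1,c); (22,18,c); (22,19,c); (23,13,c); (23,19,c); (23,20,c); (24,18,c); (24,19,c); (24,20,c); result: nodes: 0:vx, 1:vx, 3:vx, 4:vx, 8:vx, 11:vx, 13:vx, 16:tri, 17:tri, 18:vx, 19:vx, 20:vx, 21:tri, 22:tri, 23:tri, 24:tri edges: (16,0,c); (16,3,c); (16,13,c); (17,3,c); (17,4,c); (17,11,c); (21,0,c); (21,18,c); (21,20,c); (22,1,c); (22,18,c); (22,19,c); (23,13,c); (23,19,c); (23,20,c); (24,18,c); (24,19,c); (24,20,c)
step 2: rule r1; match: 0->16, 1->0, 2->3, 3->13; deleted nodes 16; deleted edges (16,0,c); (16,3,c); (16,13,c); added nodes 25, 26, 27, 28, 29, 30, 31; added edges (28,0,c); (28,25,c); (28,27,c); (29,3,c); (29,25,c); (29,26,c); (30,13,c); (30,26,c); (30,27,c); (31,25,c); (31,26,c); (31,27,c); result: nodes: 0:vx, 1:vx, 3:vx, 4:vx, 8:vx, 11:vx, 13:vx, 17:tri, 18:vx, 19:vx, 20:vx, 21:tri, 22:tri, 23:tri, 24:tri, 25:vx, 26:vx, 27:vx, 28:tri, 29:tri, 30:tri, 31:tri edges: (17,3,c); (17,4,c); (17,11,c); (21,0,c); (21,18,c); (21,20,c); (22,1,c); (22,18,c); (22,19,c); (23,13,c); (23,19,c); (23,20,c); (24,18,c); (24,19,c); (24,20,c); (28,0,c); (28,25,c); (28,27,c); (29,3,c); (29,25,c); (29,26,c); (30,13,c); (30,26,c); (30,27,c); (31,25,c); (31,26,c); (31,27,c)
final:
nodes: 0:vx, 1:vx, 3:vx, 4:vx, 8:vx, 11:vx, 13:vx, 17:tri, 18:vx, 19:vx, 20:vx, 21:tri, 22:tri, 23:tri, 24:tri, 25:vx, 26:vx, 27:vx, 28:tri, 29:tri, 30:tri, 31:tri
edges: (17,3,c); (17,4,c); (17,11,c); (21,0,c); (21,18,c); (21,20,c); (22,1,c); (22,18,c); (22,19,c); (23,13,c); (23,19,c); (23,20,c); (24,18,c); (24,19,c); (24,20,c); (28,0,c); (28,25,c); (28,27,c); (29,3,c); (29,25,c); (29,26,c); (30,13,c); (30,26,c); (30,27,c); (31,25,c); (31,26,c); (31,27,c)


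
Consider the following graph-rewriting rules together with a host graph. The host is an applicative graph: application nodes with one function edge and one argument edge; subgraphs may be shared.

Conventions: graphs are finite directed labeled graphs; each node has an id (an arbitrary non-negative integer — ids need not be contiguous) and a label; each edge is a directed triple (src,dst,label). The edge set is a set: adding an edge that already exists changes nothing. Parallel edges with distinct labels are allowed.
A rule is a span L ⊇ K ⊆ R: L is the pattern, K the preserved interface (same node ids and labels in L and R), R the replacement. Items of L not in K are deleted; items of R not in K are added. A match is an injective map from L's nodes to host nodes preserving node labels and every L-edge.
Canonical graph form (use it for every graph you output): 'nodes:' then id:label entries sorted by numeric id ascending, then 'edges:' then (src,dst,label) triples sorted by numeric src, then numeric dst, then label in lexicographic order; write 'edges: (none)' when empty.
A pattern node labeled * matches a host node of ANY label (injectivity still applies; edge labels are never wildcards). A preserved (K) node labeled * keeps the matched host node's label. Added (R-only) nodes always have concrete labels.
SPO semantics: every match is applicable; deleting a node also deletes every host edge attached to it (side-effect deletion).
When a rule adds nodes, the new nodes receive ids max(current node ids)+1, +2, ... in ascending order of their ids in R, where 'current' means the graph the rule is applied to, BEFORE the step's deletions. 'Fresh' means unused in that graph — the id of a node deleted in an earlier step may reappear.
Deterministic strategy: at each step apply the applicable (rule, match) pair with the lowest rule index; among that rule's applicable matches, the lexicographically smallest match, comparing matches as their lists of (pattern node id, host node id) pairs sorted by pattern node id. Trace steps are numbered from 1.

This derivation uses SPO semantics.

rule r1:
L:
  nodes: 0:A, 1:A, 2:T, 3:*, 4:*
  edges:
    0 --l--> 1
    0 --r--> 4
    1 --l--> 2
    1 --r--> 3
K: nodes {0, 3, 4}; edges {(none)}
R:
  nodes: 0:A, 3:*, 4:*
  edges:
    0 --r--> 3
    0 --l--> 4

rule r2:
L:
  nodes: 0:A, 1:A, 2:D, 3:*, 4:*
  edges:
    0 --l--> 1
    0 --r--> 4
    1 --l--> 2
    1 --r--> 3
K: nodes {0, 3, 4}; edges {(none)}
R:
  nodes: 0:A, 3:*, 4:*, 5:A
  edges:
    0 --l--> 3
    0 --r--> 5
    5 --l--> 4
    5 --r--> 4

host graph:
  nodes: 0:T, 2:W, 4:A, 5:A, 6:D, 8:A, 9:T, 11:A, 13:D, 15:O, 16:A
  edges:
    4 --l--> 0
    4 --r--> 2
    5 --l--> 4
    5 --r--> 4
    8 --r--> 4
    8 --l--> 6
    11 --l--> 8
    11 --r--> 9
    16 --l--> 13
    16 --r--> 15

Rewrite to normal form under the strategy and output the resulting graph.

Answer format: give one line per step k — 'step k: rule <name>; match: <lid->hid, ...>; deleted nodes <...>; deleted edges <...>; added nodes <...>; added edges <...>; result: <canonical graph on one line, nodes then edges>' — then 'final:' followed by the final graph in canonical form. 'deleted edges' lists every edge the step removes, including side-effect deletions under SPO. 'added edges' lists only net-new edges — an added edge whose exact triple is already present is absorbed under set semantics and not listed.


step 1: rule r2; match: 0->11, 1->8, 2->6, 3->4, 4->9; deleted nodes 6, 8; deleted edges (8,4,r); (8,6,l); (11,8,l); (11,9,r); added nodes 17; added edges (11,4,l); (11,17,r); (17,9,l); (17,9,r); result: nodes: 0:T, 2:W, 4:A, 5:A, 9:T, 11:A, 13:D, 15:O, 16:A, 17:A edges: (4,0,l); (4,2,r); (5,4,l); (5,4,r); (11,4,l); (11,17,r); (16,13,l); (16,15,r); (17,9,l); (17,9,r)
step 2: rule r1; match: 0->11, 1->4, 2->0, 3->2, 4->17; deleted nodes 0, 4; deleted edges (4,0,l); (4,2,r); (5,4,l); (5,4,r); (11,4,l); (11,17,r); added nodes (none); added edges (11,2,r); (11,17,l); result: nodes: 2:W, 5:A, 9:T, 11:A, 13:D, 15:O, 16:A, 17:A edges: (11,2,r); (11,17,l); (16,13,l); (16,15,r); (17,9,l); (17,9,r)
final:
nodes: 2:W, 5:A, 9:T, 11:A, 13:D, 15:O, 16:A, 17:A
edges: (11,2,r); (11,17,l); (16,13,l); (16,15,r); (17,9,l); (17,9,r)


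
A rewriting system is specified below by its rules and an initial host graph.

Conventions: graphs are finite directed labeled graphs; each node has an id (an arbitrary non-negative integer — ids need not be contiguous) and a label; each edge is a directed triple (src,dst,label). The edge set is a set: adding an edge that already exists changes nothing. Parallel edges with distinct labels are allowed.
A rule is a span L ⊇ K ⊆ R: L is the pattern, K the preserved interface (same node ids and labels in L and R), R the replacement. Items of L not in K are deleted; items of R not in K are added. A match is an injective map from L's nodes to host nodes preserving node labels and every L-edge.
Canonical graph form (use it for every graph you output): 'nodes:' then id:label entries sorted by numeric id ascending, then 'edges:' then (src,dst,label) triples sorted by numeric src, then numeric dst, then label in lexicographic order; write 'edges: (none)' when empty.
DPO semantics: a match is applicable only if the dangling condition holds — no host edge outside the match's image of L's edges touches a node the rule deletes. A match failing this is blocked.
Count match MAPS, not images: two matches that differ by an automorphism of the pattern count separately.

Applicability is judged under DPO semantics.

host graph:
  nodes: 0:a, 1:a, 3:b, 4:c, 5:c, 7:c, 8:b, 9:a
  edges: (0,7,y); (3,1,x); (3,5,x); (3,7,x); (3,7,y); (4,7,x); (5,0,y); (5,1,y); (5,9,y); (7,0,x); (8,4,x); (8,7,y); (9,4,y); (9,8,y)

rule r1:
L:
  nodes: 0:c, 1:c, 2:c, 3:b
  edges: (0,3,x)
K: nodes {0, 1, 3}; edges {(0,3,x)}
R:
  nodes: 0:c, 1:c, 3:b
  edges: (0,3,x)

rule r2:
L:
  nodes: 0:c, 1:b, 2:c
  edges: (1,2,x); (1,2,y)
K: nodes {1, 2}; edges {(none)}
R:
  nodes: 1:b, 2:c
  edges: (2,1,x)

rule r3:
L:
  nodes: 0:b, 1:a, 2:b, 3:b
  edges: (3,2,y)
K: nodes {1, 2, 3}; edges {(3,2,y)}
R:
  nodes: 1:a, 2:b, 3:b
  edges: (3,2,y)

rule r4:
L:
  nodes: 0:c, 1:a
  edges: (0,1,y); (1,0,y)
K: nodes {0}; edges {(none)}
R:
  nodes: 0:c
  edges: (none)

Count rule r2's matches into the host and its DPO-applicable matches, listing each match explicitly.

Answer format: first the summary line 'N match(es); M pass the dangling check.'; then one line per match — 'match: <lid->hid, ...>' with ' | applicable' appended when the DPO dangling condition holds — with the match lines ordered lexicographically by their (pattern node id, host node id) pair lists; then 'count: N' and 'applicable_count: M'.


2 match(es); 0 pass the dangling check.
match: 0->4, 1->3, 2->7
match: 0->5, 1->3, 2->7
count: 2
applicable_count: 0


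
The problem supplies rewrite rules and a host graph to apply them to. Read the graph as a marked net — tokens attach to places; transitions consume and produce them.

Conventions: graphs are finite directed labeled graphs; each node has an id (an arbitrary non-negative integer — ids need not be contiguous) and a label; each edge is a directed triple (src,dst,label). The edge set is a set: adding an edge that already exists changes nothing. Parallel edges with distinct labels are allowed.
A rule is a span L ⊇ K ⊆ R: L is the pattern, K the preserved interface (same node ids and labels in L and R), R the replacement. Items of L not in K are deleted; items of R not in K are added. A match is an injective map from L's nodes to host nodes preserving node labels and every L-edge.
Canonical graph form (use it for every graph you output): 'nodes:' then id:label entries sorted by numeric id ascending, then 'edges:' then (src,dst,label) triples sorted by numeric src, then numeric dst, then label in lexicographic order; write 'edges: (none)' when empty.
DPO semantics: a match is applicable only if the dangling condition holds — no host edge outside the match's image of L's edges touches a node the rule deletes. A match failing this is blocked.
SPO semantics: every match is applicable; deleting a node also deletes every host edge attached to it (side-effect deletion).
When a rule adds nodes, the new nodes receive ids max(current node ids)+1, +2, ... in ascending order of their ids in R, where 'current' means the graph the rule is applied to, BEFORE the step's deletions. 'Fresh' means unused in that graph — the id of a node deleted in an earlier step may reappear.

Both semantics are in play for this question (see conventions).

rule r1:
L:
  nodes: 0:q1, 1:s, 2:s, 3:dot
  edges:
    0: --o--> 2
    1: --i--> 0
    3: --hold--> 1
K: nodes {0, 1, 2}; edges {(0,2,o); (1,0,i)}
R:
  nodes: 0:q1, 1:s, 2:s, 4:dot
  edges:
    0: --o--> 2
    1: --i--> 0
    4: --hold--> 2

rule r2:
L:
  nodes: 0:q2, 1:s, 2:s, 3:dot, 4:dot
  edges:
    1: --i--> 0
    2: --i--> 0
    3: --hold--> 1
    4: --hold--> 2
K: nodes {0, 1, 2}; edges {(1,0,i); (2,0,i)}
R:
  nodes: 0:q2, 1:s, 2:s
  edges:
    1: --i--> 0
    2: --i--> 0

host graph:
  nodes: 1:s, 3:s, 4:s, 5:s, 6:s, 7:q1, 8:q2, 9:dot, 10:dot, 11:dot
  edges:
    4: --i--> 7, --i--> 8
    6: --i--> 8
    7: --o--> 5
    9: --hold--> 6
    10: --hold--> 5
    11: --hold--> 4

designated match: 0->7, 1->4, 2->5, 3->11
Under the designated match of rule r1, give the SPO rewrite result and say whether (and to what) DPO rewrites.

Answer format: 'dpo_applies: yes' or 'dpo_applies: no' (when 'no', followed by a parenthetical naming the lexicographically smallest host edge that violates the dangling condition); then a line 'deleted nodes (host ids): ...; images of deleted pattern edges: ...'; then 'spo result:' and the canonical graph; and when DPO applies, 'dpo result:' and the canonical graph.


dpo_applies: yes
deleted nodes (host ids): 11; images of deleted pattern edges: (11,4,hold)
spo result:
nodes: 1:s, 3:s, 4:s, 5:s, 6:s, 7:q1, 8:q2, 9:dot, 10:dot, 12:dot
edges: (4,7,i); (4,8,i); (6,8,i); (7,5,o); (9,6,hold); (10,5,hold); (12,5,hold)
dpo result:
nodes: 1:s, 3:s, 4:s, 5:s, 6:s, 7:q1, 8:q2, 9:dot, 10:dot, 12:dot
edges: (4,7,i); (4,8,i); (6,8,i); (7,5,o); (9,6,hold); (10,5,hold); (12,5,hold)


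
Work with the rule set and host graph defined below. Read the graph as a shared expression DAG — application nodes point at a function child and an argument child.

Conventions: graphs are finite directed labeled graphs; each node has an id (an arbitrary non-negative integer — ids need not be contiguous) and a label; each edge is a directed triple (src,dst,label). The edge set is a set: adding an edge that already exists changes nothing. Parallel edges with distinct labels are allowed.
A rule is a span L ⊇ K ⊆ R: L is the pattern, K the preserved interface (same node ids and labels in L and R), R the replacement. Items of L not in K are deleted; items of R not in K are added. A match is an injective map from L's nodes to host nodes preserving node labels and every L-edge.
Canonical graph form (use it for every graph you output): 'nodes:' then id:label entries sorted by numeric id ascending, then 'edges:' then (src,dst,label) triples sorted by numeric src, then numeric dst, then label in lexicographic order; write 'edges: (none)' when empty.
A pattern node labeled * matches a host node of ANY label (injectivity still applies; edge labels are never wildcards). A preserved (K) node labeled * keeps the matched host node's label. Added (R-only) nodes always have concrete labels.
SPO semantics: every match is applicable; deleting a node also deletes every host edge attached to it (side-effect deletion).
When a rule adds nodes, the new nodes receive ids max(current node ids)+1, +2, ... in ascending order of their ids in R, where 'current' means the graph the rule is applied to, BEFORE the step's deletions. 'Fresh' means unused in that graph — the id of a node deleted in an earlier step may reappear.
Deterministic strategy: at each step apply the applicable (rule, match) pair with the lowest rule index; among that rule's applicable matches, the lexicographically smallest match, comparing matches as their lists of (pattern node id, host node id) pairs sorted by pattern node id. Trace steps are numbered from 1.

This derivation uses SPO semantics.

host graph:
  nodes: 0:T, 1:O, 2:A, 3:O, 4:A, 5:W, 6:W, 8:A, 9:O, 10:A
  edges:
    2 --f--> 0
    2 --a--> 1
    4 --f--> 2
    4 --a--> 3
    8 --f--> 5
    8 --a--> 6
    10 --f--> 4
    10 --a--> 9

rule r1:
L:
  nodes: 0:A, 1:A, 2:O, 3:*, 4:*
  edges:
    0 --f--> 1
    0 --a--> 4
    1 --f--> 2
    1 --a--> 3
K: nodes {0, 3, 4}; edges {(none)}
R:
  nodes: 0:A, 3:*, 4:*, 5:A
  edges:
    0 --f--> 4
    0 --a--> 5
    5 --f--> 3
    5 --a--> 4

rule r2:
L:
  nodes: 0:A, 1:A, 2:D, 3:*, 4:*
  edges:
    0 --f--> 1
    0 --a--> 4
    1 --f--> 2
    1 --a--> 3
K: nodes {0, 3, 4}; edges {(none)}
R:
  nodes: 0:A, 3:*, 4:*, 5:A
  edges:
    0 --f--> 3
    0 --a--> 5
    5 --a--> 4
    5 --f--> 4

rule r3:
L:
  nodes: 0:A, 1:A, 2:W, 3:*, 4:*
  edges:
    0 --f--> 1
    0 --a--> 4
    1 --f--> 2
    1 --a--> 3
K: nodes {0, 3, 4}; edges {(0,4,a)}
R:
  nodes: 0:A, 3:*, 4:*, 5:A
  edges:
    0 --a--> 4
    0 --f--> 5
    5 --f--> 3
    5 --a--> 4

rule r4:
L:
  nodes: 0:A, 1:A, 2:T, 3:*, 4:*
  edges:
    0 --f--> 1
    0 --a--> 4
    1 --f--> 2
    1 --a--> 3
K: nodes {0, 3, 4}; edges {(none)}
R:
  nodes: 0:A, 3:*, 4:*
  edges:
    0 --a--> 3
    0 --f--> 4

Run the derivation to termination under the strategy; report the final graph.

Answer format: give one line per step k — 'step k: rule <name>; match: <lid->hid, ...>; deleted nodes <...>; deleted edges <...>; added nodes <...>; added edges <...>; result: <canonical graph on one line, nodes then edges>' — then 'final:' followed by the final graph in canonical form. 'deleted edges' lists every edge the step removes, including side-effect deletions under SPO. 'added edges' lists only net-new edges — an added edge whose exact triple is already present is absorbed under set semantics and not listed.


step 1: rule r4; match: 0->4, 1->2, 2->0, 3->1, 4->3; deleted nodes 0, 2; deleted edges (2,0,f); (2,1,a); (4,2,f); (4,3,a); added nodes (none); added edges (4,1,a); (4,3,f); result: nodes: 1:O, 3:O, 4:A, 5:W, 6:W, 8:A, 9:O, 10:A edges: (4,1,a); (4,3,f); (8,5,f); (8,6,a); (10,4,f); (10,9,a)
step 2: rule r1; match: 0->10, 1->4, 2->3, 3->1, 4->9; deleted nodes 3, 4; deleted edges (4,1,a); (4,3,f); (10,4,f); (10,9,a); added nodes 11; added edges (10,9,f); (10,11,a); (11,1,f); (11,9,a); result: nodes: 1:O, 5:W, 6:W, 8:A, 9:O, 10:A, 11:A edges: (8,5,f); (8,6,a); (10,9,f); (10,11,a); (11,1,f); (11,9,a)
final:
nodes: 1:O, 5:W, 6:W, 8:A, 9:O, 10:A, 11:A
edges: (8,5,f); (8,6,a); (10,9,f); (10,11,a); (11,1,f); (11,9,a)


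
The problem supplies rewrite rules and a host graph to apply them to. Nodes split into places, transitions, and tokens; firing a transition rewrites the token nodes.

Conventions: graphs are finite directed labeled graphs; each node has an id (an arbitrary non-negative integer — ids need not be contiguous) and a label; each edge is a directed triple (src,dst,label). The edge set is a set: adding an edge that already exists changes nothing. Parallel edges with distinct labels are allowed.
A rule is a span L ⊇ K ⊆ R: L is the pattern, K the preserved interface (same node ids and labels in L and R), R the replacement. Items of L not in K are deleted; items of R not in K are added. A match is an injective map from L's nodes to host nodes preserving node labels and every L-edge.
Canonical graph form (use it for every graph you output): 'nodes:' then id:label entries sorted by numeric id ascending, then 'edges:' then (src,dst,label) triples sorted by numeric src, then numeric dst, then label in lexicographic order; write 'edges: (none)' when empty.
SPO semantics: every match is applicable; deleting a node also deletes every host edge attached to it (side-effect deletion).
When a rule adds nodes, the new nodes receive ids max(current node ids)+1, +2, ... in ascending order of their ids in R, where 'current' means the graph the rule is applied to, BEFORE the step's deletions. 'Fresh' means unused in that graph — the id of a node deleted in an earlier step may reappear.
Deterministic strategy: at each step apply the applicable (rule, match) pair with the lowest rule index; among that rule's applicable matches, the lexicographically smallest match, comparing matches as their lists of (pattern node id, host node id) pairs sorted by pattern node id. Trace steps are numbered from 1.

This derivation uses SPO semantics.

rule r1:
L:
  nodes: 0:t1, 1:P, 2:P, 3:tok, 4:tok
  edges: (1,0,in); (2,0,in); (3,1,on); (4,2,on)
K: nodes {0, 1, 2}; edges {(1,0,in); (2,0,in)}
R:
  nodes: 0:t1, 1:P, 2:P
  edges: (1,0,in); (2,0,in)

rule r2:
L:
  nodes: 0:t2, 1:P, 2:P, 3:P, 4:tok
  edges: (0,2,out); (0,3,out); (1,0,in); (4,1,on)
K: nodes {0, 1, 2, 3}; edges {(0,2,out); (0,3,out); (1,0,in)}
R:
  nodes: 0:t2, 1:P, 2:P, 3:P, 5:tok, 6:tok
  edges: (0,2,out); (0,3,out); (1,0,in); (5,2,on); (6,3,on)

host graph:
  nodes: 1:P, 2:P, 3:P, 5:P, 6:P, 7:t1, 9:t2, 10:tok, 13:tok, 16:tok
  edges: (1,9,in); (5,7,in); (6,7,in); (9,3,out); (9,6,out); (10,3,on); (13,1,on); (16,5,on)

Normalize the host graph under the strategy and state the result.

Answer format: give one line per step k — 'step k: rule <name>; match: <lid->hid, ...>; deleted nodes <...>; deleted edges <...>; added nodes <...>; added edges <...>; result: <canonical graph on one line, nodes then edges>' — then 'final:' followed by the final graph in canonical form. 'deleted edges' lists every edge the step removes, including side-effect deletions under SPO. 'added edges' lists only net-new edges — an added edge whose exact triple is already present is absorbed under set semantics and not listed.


step 1: rule r2; match: 0->9, 1->1, 2->3, 3->6, 4->13; deleted nodes 13; deleted edges (13,1,on); added nodes 17, 18; added edges (17,3,on); (18,6,on); result: nodes: 1:P, 2:P, 3:P, 5:P, 6:P, 7:t1, 9:t2, 10:tok, 16:tok, 17:tok, 18:tok edges: (1,9,in); (5,7,in); (6,7,in); (9,3,out); (9,6,out); (10,3,on); (16,5,on); (17,3,on); (18,6,on)
step 2: rule r1; match: 0->7, 1->5, 2->6, 3->16, 4->18; deleted nodes 16, 18; deleted edges (16,5,on); (18,6,on); added nodes (none); added edges (none); result: nodes: 1:P, 2:P, 3:P, 5:P, 6:P, 7:t1, 9:t2, 10:tok, 17:tok edges: (1,9,in); (5,7,in); (6,7,in); (9,3,out); (9,6,out); (10,3,on); (17,3,on)
final:
nodes: 1:P, 2:P, 3:P, 5:P, 6:P, 7:t1, 9:t2, 10:tok, 17:tok
edges: (1,9,in); (5,7,in); (6,7,in); (9,3,out); (9,6,out); (10,3,on); (17,3,on)
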